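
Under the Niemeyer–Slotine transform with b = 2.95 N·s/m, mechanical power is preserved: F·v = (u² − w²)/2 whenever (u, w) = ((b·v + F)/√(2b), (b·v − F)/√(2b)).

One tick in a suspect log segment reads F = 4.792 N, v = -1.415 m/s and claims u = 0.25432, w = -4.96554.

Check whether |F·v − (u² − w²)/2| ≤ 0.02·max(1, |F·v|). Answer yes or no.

F·v = 4.792×(-1.415) = -6.78068 W.
(u² − w²)/2 = (0.06468 − 24.65659)/2 = -12.29595 W.
|Δ| = 5.51527;  2% of max(1, |F·v|) = 0.13561.

no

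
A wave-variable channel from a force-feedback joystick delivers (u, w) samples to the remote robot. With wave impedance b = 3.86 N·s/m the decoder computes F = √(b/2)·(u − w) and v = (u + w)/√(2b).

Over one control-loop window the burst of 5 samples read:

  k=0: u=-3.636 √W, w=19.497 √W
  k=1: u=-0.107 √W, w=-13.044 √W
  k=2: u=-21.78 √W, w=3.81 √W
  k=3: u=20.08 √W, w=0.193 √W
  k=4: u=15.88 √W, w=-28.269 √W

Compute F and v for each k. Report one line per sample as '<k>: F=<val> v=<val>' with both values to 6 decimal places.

0: F=-32.137391 v=5.708499
1: F=17.972655 v=-4.733148
2: F=-35.550764 v=-6.467545
3: F=27.627903 v=7.296412
4: F=61.333751 v=-4.458899

k=0: u−w=-23.133000, u+w=15.861000; √(b/2)=1.389244, √(2b)=2.778489; F=1.389244×(-23.133)=-32.137391, v=15.861000/2.778489=5.708499
k=1: u−w=12.937000, u+w=-13.151000; √(b/2)=1.389244, √(2b)=2.778489; F=1.389244×12.937=17.972655, v=-13.151000/2.778489=-4.733148
k=2: u−w=-25.590000, u+w=-17.970000; √(b/2)=1.389244, √(2b)=2.778489; F=1.389244×(-25.59)=-35.550764, v=-17.970000/2.778489=-6.467545
k=3: u−w=19.887000, u+w=20.273000; √(b/2)=1.389244, √(2b)=2.778489; F=1.389244×19.887=27.627903, v=20.273000/2.778489=7.296412
k=4: u−w=44.149000, u+w=-12.389000; √(b/2)=1.389244, √(2b)=2.778489; F=1.389244×44.149=61.333751, v=-12.389000/2.778489=-4.458899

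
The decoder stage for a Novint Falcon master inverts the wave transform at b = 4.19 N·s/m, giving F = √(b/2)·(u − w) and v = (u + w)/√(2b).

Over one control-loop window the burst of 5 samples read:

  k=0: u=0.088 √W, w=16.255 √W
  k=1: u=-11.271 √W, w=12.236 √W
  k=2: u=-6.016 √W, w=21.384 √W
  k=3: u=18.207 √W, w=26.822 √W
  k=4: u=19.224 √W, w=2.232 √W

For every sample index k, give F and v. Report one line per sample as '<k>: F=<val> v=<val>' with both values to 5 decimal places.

k=0: u−w=-16.16700, u+w=16.34300; √(b/2)=1.44741, √(2b)=2.89482; F=1.44741×(-16.167)=-23.40030, v=16.34300/2.89482=5.64560
k=1: u−w=-23.50700, u+w=0.96500; √(b/2)=1.44741, √(2b)=2.89482; F=1.44741×(-23.507)=-34.02430, v=0.96500/2.89482=0.33335
k=2: u−w=-27.40000, u+w=15.36800; √(b/2)=1.44741, √(2b)=2.89482; F=1.44741×(-27.4)=-39.65907, v=15.36800/2.89482=5.30879
k=3: u−w=-8.61500, u+w=45.02900; √(b/2)=1.44741, √(2b)=2.89482; F=1.44741×(-8.615)=-12.46945, v=45.02900/2.89482=15.55501
k=4: u−w=16.99200, u+w=21.45600; √(b/2)=1.44741, √(2b)=2.89482; F=1.44741×16.992=24.59442, v=21.45600/2.89482=7.41185

0: F=-23.40030 v=5.64560
1: F=-34.02430 v=0.33335
2: F=-39.65907 v=5.30879
3: F=-12.46945 v=15.55501
4: F=24.59442 v=7.41185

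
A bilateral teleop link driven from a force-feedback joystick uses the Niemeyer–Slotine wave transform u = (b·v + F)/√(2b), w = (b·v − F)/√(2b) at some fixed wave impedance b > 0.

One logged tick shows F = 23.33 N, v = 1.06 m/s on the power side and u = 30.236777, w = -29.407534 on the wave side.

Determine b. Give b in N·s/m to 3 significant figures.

b = 0.306 N·s/m

u + w = 0.829243;  u + w = √(2b)·v, so √(2b) = 0.829243/1.06 = 0.782305.
b = (√(2b))²/2 = 0.612001/2 = 0.306000.
(Check via u − w = 2F/√(2b): u − w = 59.644311, 2F/√(2b) = 59.644278.)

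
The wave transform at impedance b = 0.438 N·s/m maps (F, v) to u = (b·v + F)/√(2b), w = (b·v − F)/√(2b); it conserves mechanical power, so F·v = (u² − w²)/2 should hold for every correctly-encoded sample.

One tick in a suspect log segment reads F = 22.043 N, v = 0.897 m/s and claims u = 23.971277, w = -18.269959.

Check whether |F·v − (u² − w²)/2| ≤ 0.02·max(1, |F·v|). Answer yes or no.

F·v = 22.043×0.897 = 19.772571 W.
(u² − w²)/2 = (574.622121 − 333.791402)/2 = 120.415360 W.
|Δ| = 100.642789;  2% of max(1, |F·v|) = 0.395451.

no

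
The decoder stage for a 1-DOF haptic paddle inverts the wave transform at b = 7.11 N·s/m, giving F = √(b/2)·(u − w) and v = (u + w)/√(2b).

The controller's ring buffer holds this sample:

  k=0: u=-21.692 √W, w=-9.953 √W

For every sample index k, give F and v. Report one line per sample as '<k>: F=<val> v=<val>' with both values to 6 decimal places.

0: F=-22.133541 v=-8.391803

k=0: u−w=-11.739000, u+w=-31.645000; √(b/2)=1.885471, √(2b)=3.770942; F=1.885471×(-11.739)=-22.133541, v=-31.645000/3.770942=-8.391803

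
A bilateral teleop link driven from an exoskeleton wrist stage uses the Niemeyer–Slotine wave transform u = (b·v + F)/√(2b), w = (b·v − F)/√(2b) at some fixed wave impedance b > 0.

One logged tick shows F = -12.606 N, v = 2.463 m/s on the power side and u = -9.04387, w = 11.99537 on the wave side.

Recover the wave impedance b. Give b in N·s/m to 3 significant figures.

u + w = 2.9515;  u + w = √(2b)·v, so √(2b) = 2.9515/2.463 = 1.1983.
b = (√(2b))²/2 = 1.4360/2 = 0.7180.
(Check via u − w = 2F/√(2b): u − w = -21.0392, 2F/√(2b) = -21.0392.)

b = 0.718 N·s/m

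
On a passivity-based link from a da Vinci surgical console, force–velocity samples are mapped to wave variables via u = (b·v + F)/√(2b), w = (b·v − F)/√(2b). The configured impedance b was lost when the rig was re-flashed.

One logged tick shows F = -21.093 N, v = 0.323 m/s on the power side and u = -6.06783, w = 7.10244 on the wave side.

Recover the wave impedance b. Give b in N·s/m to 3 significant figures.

b = 5.13 N·s/m

u + w = 1.0346;  u + w = √(2b)·v, so √(2b) = 1.0346/0.323 = 3.2031.
b = (√(2b))²/2 = 10.2600/2 = 5.1300.
(Check via u − w = 2F/√(2b): u − w = -13.1703, 2F/√(2b) = -13.1703.)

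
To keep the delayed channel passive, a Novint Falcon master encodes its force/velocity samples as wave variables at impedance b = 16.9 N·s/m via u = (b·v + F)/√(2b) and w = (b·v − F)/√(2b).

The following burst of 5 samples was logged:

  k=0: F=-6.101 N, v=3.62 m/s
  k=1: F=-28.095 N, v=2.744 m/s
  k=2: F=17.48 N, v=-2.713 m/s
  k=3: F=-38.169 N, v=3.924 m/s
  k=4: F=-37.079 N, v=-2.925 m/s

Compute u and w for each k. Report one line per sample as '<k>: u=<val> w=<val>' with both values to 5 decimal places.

k=0: b·v=16.9×3.62=61.17800; √(2b)=5.81378; u=(61.17800+(-6.101))/5.81378=9.47353, w=(61.17800−(-6.101))/5.81378=11.57234
k=1: b·v=16.9×2.744=46.37360; √(2b)=5.81378; u=(46.37360+(-28.095))/5.81378=3.14401, w=(46.37360−(-28.095))/5.81378=12.80899
k=2: b·v=16.9×(-2.713)=-45.84970; √(2b)=5.81378; u=(-45.84970+17.48)/5.81378=-4.87974, w=(-45.84970−17.48)/5.81378=-10.89304
k=3: b·v=16.9×3.924=66.31560; √(2b)=5.81378; u=(66.31560+(-38.169))/5.81378=4.84136, w=(66.31560−(-38.169))/5.81378=17.97190
k=4: b·v=16.9×(-2.925)=-49.43250; √(2b)=5.81378; u=(-49.43250+(-37.079))/5.81378=-14.88043, w=(-49.43250−(-37.079))/5.81378=-2.12487

0: u=9.47353 w=11.57234
1: u=3.14401 w=12.80899
2: u=-4.87974 w=-10.89304
3: u=4.84136 w=17.97190
4: u=-14.88043 w=-2.12487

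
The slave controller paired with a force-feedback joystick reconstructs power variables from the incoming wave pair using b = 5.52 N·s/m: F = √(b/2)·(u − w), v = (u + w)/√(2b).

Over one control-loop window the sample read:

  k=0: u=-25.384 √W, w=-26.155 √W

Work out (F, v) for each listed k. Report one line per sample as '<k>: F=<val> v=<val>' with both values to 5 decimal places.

k=0: u−w=0.77100, u+w=-51.53900; √(b/2)=1.66132, √(2b)=3.32265; F=1.66132×0.771=1.28088, v=-51.53900/3.32265=-15.51142

0: F=1.28088 v=-15.51142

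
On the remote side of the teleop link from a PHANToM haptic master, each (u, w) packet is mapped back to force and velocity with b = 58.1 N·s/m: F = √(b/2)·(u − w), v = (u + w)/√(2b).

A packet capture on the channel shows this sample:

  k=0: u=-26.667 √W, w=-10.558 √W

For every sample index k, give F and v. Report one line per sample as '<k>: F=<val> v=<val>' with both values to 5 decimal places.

0: F=-86.82437 v=-3.45328

k=0: u−w=-16.10900, u+w=-37.22500; √(b/2)=5.38981, √(2b)=10.77961; F=5.38981×(-16.109)=-86.82437, v=-37.22500/10.77961=-3.45328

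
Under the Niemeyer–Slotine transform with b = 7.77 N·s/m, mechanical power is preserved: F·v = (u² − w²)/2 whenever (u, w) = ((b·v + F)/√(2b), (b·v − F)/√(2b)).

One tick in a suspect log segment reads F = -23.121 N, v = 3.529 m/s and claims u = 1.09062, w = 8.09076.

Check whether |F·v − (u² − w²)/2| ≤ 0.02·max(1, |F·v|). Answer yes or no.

no

F·v = (-23.121)×3.529 = -81.59401 W.
(u² − w²)/2 = (1.18945 − 65.46040)/2 = -32.13547 W.
|Δ| = 49.45854;  2% of max(1, |F·v|) = 1.63188.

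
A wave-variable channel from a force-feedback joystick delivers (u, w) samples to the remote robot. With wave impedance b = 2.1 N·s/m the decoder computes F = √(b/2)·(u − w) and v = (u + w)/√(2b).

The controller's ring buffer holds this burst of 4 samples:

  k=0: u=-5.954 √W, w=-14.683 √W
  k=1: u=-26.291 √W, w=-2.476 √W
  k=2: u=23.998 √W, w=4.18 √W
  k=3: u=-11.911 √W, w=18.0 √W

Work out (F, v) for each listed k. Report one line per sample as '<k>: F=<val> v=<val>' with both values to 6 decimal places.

0: F=8.944563 v=-10.069825
1: F=-24.403113 v=-14.036859
2: F=20.307407 v=13.749456
3: F=-30.649654 v=2.971128

k=0: u−w=8.729000, u+w=-20.637000; √(b/2)=1.024695, √(2b)=2.049390; F=1.024695×8.729=8.944563, v=-20.637000/2.049390=-10.069825
k=1: u−w=-23.815000, u+w=-28.767000; √(b/2)=1.024695, √(2b)=2.049390; F=1.024695×(-23.815)=-24.403113, v=-28.767000/2.049390=-14.036859
k=2: u−w=19.818000, u+w=28.178000; √(b/2)=1.024695, √(2b)=2.049390; F=1.024695×19.818=20.307407, v=28.178000/2.049390=13.749456
k=3: u−w=-29.911000, u+w=6.089000; √(b/2)=1.024695, √(2b)=2.049390; F=1.024695×(-29.911)=-30.649654, v=6.089000/2.049390=2.971128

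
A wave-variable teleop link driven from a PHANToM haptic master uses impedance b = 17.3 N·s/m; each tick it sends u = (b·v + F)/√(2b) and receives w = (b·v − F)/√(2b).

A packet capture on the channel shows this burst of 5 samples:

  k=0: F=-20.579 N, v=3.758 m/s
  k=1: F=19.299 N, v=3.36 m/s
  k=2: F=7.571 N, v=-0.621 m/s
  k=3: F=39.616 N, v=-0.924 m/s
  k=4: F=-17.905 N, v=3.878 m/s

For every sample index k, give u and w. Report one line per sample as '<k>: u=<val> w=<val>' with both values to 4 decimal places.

0: u=7.5541 w=14.5511
1: u=13.1630 w=6.6011
2: u=-0.5393 w=-3.1135
3: u=4.0174 w=-9.4525
4: u=8.3616 w=14.4495

k=0: b·v=17.3×3.758=65.0134; √(2b)=5.8822; u=(65.0134+(-20.579))/5.8822=7.5541, w=(65.0134−(-20.579))/5.8822=14.5511
k=1: b·v=17.3×3.36=58.1280; √(2b)=5.8822; u=(58.1280+19.299)/5.8822=13.1630, w=(58.1280−19.299)/5.8822=6.6011
k=2: b·v=17.3×(-0.621)=-10.7433; √(2b)=5.8822; u=(-10.7433+7.571)/5.8822=-0.5393, w=(-10.7433−7.571)/5.8822=-3.1135
k=3: b·v=17.3×(-0.924)=-15.9852; √(2b)=5.8822; u=(-15.9852+39.616)/5.8822=4.0174, w=(-15.9852−39.616)/5.8822=-9.4525
k=4: b·v=17.3×3.878=67.0894; √(2b)=5.8822; u=(67.0894+(-17.905))/5.8822=8.3616, w=(67.0894−(-17.905))/5.8822=14.4495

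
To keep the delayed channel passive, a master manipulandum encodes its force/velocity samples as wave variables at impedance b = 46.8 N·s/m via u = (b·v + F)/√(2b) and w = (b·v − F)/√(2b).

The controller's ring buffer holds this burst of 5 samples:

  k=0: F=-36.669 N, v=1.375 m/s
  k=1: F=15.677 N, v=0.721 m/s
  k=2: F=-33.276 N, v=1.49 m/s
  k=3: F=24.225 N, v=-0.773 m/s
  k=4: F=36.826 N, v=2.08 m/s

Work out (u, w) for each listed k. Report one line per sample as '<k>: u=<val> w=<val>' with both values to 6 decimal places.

k=0: b·v=46.8×1.375=64.350000; √(2b)=9.674709; u=(64.350000+(-36.669))/9.674709=2.861171, w=(64.350000−(-36.669))/9.674709=10.441554
k=1: b·v=46.8×0.721=33.742800; √(2b)=9.674709; u=(33.742800+15.677)/9.674709=5.108143, w=(33.742800−15.677)/9.674709=1.867322
k=2: b·v=46.8×1.49=69.732000; √(2b)=9.674709; u=(69.732000+(-33.276))/9.674709=3.768175, w=(69.732000−(-33.276))/9.674709=10.647142
k=3: b·v=46.8×(-0.773)=-36.176400; √(2b)=9.674709; u=(-36.176400+24.225)/9.674709=-1.235324, w=(-36.176400−24.225)/9.674709=-6.243226
k=4: b·v=46.8×2.08=97.344000; √(2b)=9.674709; u=(97.344000+36.826)/9.674709=13.868117, w=(97.344000−36.826)/9.674709=6.255278

0: u=2.861171 w=10.441554
1: u=5.108143 w=1.867322
2: u=3.768175 w=10.647142
3: u=-1.235324 w=-6.243226
4: u=13.868117 w=6.255278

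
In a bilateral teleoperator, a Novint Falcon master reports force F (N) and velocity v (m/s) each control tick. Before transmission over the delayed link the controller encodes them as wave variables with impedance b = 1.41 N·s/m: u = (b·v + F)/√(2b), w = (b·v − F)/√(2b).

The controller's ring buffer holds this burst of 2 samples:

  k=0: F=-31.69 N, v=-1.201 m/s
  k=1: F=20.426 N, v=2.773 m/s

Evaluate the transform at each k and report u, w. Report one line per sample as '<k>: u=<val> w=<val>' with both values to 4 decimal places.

k=0: b·v=1.41×(-1.201)=-1.6934; √(2b)=1.6793; u=(-1.6934+(-31.69))/1.6793=-19.8795, w=(-1.6934−(-31.69))/1.6793=17.8627
k=1: b·v=1.41×2.773=3.9099; √(2b)=1.6793; u=(3.9099+20.426)/1.6793=14.4918, w=(3.9099−20.426)/1.6793=-9.8352

0: u=-19.8795 w=17.8627
1: u=14.4918 w=-9.8352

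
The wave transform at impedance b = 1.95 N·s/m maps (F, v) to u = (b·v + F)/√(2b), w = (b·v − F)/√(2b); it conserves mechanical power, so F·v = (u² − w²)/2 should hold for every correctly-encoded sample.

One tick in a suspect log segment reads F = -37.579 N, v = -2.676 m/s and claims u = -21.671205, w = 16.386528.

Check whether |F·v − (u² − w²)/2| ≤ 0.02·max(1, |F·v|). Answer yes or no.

F·v = (-37.579)×(-2.676) = 100.561404 W.
(u² − w²)/2 = (469.641126 − 268.518300)/2 = 100.561413 W.
|Δ| = 0.000009;  2% of max(1, |F·v|) = 2.011228.

yes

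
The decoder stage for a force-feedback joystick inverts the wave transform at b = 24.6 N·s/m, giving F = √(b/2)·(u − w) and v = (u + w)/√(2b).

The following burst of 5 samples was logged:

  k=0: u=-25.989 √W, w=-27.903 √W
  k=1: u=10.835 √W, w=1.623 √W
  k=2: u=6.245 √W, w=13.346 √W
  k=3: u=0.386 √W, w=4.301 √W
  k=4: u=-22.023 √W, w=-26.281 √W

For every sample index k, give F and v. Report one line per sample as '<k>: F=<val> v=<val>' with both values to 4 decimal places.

0: F=6.7127 v=-7.6832
1: F=32.3077 v=1.7761
2: F=-24.9042 v=2.7930
3: F=-13.7304 v=0.6682
4: F=14.9334 v=-6.8865

k=0: u−w=1.9140, u+w=-53.8920; √(b/2)=3.5071, √(2b)=7.0143; F=3.5071×1.914=6.7127, v=-53.8920/7.0143=-7.6832
k=1: u−w=9.2120, u+w=12.4580; √(b/2)=3.5071, √(2b)=7.0143; F=3.5071×9.212=32.3077, v=12.4580/7.0143=1.7761
k=2: u−w=-7.1010, u+w=19.5910; √(b/2)=3.5071, √(2b)=7.0143; F=3.5071×(-7.101)=-24.9042, v=19.5910/7.0143=2.7930
k=3: u−w=-3.9150, u+w=4.6870; √(b/2)=3.5071, √(2b)=7.0143; F=3.5071×(-3.915)=-13.7304, v=4.6870/7.0143=0.6682
k=4: u−w=4.2580, u+w=-48.3040; √(b/2)=3.5071, √(2b)=7.0143; F=3.5071×4.258=14.9334, v=-48.3040/7.0143=-6.8865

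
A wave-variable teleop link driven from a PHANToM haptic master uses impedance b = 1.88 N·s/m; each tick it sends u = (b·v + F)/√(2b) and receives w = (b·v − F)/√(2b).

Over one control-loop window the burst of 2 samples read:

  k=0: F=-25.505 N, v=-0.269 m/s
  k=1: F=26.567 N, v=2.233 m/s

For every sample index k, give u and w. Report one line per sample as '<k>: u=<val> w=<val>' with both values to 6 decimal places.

0: u=-13.414005 w=12.892394
1: u=15.865858 w=-11.535910

k=0: b·v=1.88×(-0.269)=-0.505720; √(2b)=1.939072; u=(-0.505720+(-25.505))/1.939072=-13.414005, w=(-0.505720−(-25.505))/1.939072=12.892394
k=1: b·v=1.88×2.233=4.198040; √(2b)=1.939072; u=(4.198040+26.567)/1.939072=15.865858, w=(4.198040−26.567)/1.939072=-11.535910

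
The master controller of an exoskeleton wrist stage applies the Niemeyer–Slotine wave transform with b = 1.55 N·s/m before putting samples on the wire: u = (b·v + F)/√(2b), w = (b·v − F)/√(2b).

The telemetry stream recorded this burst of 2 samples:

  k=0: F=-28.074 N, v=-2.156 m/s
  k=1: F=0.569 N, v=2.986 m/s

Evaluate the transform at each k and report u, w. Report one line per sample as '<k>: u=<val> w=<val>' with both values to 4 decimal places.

k=0: b·v=1.55×(-2.156)=-3.3418; √(2b)=1.7607; u=(-3.3418+(-28.074))/1.7607=-17.8430, w=(-3.3418−(-28.074))/1.7607=14.0469
k=1: b·v=1.55×2.986=4.6283; √(2b)=1.7607; u=(4.6283+0.569)/1.7607=2.9519, w=(4.6283−0.569)/1.7607=2.3055

0: u=-17.8430 w=14.0469
1: u=2.9519 w=2.3055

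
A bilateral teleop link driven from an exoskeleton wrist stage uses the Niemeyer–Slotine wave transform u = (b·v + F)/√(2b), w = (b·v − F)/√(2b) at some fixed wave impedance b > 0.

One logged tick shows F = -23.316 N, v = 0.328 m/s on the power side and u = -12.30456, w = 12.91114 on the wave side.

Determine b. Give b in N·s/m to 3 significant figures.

u + w = 0.60658;  u + w = √(2b)·v, so √(2b) = 0.60658/0.328 = 1.84933.
b = (√(2b))²/2 = 3.42002/2 = 1.71001.
(Check via u − w = 2F/√(2b): u − w = -25.21570, 2F/√(2b) = -25.21563.)

b = 1.71 N·s/m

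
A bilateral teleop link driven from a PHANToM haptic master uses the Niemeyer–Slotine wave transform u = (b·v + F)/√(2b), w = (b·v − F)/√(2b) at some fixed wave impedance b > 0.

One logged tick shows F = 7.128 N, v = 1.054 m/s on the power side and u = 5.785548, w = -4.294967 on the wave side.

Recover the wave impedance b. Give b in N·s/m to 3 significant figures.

b = 1 N·s/m

u + w = 1.490581;  u + w = √(2b)·v, so √(2b) = 1.490581/1.054 = 1.414213.
b = (√(2b))²/2 = 2.000000/2 = 1.000000.
(Check via u − w = 2F/√(2b): u − w = 10.080515, 2F/√(2b) = 10.080515.)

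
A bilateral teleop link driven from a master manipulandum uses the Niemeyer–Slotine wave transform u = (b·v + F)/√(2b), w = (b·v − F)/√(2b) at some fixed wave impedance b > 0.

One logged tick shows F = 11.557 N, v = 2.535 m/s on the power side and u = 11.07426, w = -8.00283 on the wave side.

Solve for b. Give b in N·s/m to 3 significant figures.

b = 0.734 N·s/m

u + w = 3.0714;  u + w = √(2b)·v, so √(2b) = 3.0714/2.535 = 1.2116.
b = (√(2b))²/2 = 1.4680/2 = 0.7340.
(Check via u − w = 2F/√(2b): u − w = 19.0771, 2F/√(2b) = 19.0771.)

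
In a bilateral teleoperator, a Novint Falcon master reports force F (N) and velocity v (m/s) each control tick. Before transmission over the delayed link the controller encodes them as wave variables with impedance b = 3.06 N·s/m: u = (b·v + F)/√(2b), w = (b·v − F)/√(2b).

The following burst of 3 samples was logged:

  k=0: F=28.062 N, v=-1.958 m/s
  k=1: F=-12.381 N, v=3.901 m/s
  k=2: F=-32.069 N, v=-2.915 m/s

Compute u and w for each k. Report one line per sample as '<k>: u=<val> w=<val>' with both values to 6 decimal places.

0: u=8.921479 w=-13.765303
1: u=-0.179452 w=9.829993
2: u=-16.568781 w=9.357469

k=0: b·v=3.06×(-1.958)=-5.991480; √(2b)=2.473863; u=(-5.991480+28.062)/2.473863=8.921479, w=(-5.991480−28.062)/2.473863=-13.765303
k=1: b·v=3.06×3.901=11.937060; √(2b)=2.473863; u=(11.937060+(-12.381))/2.473863=-0.179452, w=(11.937060−(-12.381))/2.473863=9.829993
k=2: b·v=3.06×(-2.915)=-8.919900; √(2b)=2.473863; u=(-8.919900+(-32.069))/2.473863=-16.568781, w=(-8.919900−(-32.069))/2.473863=9.357469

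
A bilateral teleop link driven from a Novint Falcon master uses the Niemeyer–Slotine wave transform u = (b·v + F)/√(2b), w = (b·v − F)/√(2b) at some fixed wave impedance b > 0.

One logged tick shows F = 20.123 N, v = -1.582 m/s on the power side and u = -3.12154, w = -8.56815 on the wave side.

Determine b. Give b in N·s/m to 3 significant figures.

b = 27.3 N·s/m

u + w = -11.6897;  u + w = √(2b)·v, so √(2b) = -11.6897/(-1.582) = 7.3892.
b = (√(2b))²/2 = 54.6000/2 = 27.3000.
(Check via u − w = 2F/√(2b): u − w = 5.4466, 2F/√(2b) = 5.4466.)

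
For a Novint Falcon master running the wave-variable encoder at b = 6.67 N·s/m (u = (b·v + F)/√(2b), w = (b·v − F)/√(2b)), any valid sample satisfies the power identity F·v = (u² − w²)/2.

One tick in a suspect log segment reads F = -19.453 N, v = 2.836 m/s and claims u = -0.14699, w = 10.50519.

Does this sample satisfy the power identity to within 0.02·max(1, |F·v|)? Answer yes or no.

F·v = (-19.453)×2.836 = -55.16871 W.
(u² − w²)/2 = (0.02161 − 110.35902)/2 = -55.16871 W.
|Δ| = 0.00000;  2% of max(1, |F·v|) = 1.10337.

yes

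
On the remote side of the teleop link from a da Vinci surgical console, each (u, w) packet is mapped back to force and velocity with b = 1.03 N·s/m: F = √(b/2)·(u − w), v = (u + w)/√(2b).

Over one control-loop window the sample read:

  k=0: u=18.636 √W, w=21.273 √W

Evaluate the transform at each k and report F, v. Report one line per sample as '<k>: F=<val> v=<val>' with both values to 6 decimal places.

k=0: u−w=-2.637000, u+w=39.909000; √(b/2)=0.717635, √(2b)=1.435270; F=0.717635×(-2.637)=-1.892404, v=39.909000/1.435270=27.805918

0: F=-1.892404 v=27.805918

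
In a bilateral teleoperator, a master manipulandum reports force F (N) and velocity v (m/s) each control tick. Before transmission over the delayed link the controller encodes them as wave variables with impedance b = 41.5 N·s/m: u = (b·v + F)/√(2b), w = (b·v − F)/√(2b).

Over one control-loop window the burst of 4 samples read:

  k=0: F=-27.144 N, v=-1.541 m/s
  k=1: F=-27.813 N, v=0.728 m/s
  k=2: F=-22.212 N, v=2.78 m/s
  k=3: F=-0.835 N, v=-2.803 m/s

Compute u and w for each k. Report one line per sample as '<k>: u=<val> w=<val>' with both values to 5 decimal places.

0: u=-9.99903 w=-4.04015
1: u=0.26332 w=6.36907
2: u=10.22542 w=15.10159
3: u=-12.85993 w=-12.67662

k=0: b·v=41.5×(-1.541)=-63.95150; √(2b)=9.11043; u=(-63.95150+(-27.144))/9.11043=-9.99903, w=(-63.95150−(-27.144))/9.11043=-4.04015
k=1: b·v=41.5×0.728=30.21200; √(2b)=9.11043; u=(30.21200+(-27.813))/9.11043=0.26332, w=(30.21200−(-27.813))/9.11043=6.36907
k=2: b·v=41.5×2.78=115.37000; √(2b)=9.11043; u=(115.37000+(-22.212))/9.11043=10.22542, w=(115.37000−(-22.212))/9.11043=15.10159
k=3: b·v=41.5×(-2.803)=-116.32450; √(2b)=9.11043; u=(-116.32450+(-0.835))/9.11043=-12.85993, w=(-116.32450−(-0.835))/9.11043=-12.67662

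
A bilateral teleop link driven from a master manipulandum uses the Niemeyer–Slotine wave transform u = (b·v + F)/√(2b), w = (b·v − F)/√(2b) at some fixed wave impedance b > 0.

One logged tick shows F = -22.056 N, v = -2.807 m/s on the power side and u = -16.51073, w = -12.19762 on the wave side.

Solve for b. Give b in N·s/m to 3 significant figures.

u + w = -28.70835;  u + w = √(2b)·v, so √(2b) = -28.70835/(-2.807) = 10.22741.
b = (√(2b))²/2 = 104.59999/2 = 52.29999.
(Check via u − w = 2F/√(2b): u − w = -4.31311, 2F/√(2b) = -4.31311.)

b = 52.3 N·s/m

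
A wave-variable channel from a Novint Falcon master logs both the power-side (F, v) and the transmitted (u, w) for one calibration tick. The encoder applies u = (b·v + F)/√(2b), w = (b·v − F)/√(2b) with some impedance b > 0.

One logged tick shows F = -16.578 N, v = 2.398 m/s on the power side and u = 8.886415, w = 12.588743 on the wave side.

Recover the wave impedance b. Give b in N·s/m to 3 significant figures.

u + w = 21.475158;  u + w = √(2b)·v, so √(2b) = 21.475158/2.398 = 8.955445.
b = (√(2b))²/2 = 80.200002/2 = 40.100001.
(Check via u − w = 2F/√(2b): u − w = -3.702328, 2F/√(2b) = -3.702328.)

b = 40.1 N·s/m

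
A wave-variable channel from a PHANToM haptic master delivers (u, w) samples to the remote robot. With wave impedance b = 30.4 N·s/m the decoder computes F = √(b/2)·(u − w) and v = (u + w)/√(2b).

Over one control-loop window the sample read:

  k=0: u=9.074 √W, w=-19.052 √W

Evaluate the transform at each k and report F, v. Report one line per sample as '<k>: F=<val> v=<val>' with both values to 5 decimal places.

0: F=109.65534 v=-1.27965

k=0: u−w=28.12600, u+w=-9.97800; √(b/2)=3.89872, √(2b)=7.79744; F=3.89872×28.126=109.65534, v=-9.97800/7.79744=-1.27965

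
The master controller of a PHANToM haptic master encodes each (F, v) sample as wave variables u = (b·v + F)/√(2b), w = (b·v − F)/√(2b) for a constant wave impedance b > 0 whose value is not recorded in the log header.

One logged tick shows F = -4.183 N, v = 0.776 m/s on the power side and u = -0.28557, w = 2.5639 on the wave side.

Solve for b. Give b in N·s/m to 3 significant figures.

b = 4.31 N·s/m

u + w = 2.2783;  u + w = √(2b)·v, so √(2b) = 2.2783/0.776 = 2.9360.
b = (√(2b))²/2 = 8.6201/2 = 4.3100.
(Check via u − w = 2F/√(2b): u − w = -2.8495, 2F/√(2b) = -2.8495.)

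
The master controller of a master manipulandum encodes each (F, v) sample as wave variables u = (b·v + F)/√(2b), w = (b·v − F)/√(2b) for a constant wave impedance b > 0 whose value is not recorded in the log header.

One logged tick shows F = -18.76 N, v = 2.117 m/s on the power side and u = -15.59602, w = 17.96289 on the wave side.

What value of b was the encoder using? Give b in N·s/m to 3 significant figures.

u + w = 2.3669;  u + w = √(2b)·v, so √(2b) = 2.3669/2.117 = 1.1180.
b = (√(2b))²/2 = 1.2500/2 = 0.6250.
(Check via u − w = 2F/√(2b): u − w = -33.5589, 2F/√(2b) = -33.5590.)

b = 0.625 N·s/m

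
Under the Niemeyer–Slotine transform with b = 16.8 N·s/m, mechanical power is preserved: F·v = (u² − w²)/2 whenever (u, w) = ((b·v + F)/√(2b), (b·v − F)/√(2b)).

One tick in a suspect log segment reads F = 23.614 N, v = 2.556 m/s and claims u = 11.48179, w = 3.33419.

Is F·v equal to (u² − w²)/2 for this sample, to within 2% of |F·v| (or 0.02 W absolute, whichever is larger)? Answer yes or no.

yes

F·v = 23.614×2.556 = 60.3574 W.
(u² − w²)/2 = (131.8315 − 11.1168)/2 = 60.3573 W.
|Δ| = 0.0000;  2% of max(1, |F·v|) = 1.2071.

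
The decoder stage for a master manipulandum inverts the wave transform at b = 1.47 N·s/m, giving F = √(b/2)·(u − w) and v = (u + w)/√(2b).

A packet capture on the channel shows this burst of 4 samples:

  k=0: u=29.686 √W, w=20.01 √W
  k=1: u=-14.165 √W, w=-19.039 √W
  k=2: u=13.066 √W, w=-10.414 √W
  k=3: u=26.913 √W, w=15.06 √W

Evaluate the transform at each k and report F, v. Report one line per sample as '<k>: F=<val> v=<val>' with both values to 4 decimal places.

0: F=8.2954 v=28.9833
1: F=4.1786 v=-19.3650
2: F=20.1299 v=1.5467
3: F=10.1618 v=24.4792

k=0: u−w=9.6760, u+w=49.6960; √(b/2)=0.8573, √(2b)=1.7146; F=0.8573×9.676=8.2954, v=49.6960/1.7146=28.9833
k=1: u−w=4.8740, u+w=-33.2040; √(b/2)=0.8573, √(2b)=1.7146; F=0.8573×4.874=4.1786, v=-33.2040/1.7146=-19.3650
k=2: u−w=23.4800, u+w=2.6520; √(b/2)=0.8573, √(2b)=1.7146; F=0.8573×23.48=20.1299, v=2.6520/1.7146=1.5467
k=3: u−w=11.8530, u+w=41.9730; √(b/2)=0.8573, √(2b)=1.7146; F=0.8573×11.853=10.1618, v=41.9730/1.7146=24.4792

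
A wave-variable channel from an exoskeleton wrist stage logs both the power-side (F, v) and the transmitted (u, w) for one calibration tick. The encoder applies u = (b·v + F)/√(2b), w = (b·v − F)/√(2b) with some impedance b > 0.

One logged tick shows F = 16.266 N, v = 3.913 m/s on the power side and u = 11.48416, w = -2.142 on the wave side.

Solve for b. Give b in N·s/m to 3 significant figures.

u + w = 9.3422;  u + w = √(2b)·v, so √(2b) = 9.3422/3.913 = 2.3875.
b = (√(2b))²/2 = 5.7000/2 = 2.8500.
(Check via u − w = 2F/√(2b): u − w = 13.6262, 2F/√(2b) = 13.6262.)

b = 2.85 N·s/m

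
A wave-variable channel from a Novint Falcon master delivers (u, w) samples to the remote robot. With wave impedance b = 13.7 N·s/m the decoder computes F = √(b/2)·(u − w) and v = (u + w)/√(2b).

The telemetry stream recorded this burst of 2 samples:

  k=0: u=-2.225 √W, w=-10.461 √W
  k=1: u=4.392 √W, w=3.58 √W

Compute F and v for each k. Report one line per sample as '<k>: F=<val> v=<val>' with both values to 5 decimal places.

0: F=21.55567 v=-2.42354
1: F=2.12521 v=1.52297

k=0: u−w=8.23600, u+w=-12.68600; √(b/2)=2.61725, √(2b)=5.23450; F=2.61725×8.236=21.55567, v=-12.68600/5.23450=-2.42354
k=1: u−w=0.81200, u+w=7.97200; √(b/2)=2.61725, √(2b)=5.23450; F=2.61725×0.812=2.12521, v=7.97200/5.23450=1.52297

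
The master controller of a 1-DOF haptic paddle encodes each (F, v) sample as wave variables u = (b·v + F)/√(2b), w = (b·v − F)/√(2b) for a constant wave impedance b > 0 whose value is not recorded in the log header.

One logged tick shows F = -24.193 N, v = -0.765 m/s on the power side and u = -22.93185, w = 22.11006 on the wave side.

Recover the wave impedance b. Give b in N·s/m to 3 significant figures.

b = 0.577 N·s/m

u + w = -0.82179;  u + w = √(2b)·v, so √(2b) = -0.82179/(-0.765) = 1.07424.
b = (√(2b))²/2 = 1.15398/2 = 0.57699.
(Check via u − w = 2F/√(2b): u − w = -45.04191, 2F/√(2b) = -45.04227.)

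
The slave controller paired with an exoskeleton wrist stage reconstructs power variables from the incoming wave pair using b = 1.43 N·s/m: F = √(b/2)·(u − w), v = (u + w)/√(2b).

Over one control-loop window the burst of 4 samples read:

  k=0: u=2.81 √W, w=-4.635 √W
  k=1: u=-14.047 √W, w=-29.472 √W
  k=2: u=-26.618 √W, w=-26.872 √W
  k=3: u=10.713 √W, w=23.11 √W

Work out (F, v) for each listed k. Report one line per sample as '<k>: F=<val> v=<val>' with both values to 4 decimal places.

k=0: u−w=7.4450, u+w=-1.8250; √(b/2)=0.8456, √(2b)=1.6912; F=0.8456×7.445=6.2953, v=-1.8250/1.6912=-1.0791
k=1: u−w=15.4250, u+w=-43.5190; √(b/2)=0.8456, √(2b)=1.6912; F=0.8456×15.425=13.0430, v=-43.5190/1.6912=-25.7333
k=2: u−w=0.2540, u+w=-53.4900; √(b/2)=0.8456, √(2b)=1.6912; F=0.8456×0.254=0.2148, v=-53.4900/1.6912=-31.6293
k=3: u−w=-12.3970, u+w=33.8230; √(b/2)=0.8456, √(2b)=1.6912; F=0.8456×(-12.397)=-10.4826, v=33.8230/1.6912=20.0000

0: F=6.2953 v=-1.0791
1: F=13.0430 v=-25.7333
2: F=0.2148 v=-31.6293
3: F=-10.4826 v=20.0000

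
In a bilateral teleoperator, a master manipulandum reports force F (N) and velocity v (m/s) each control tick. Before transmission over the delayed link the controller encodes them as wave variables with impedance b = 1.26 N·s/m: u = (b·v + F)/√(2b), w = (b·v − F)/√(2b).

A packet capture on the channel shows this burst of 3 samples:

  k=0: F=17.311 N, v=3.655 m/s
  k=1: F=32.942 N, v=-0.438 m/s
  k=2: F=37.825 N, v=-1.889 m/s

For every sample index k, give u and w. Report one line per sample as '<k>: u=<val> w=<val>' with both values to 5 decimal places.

0: u=13.80597 w=-8.00384
1: u=20.40386 w=-21.09916
2: u=22.32816 w=-25.32686

k=0: b·v=1.26×3.655=4.60530; √(2b)=1.58745; u=(4.60530+17.311)/1.58745=13.80597, w=(4.60530−17.311)/1.58745=-8.00384
k=1: b·v=1.26×(-0.438)=-0.55188; √(2b)=1.58745; u=(-0.55188+32.942)/1.58745=20.40386, w=(-0.55188−32.942)/1.58745=-21.09916
k=2: b·v=1.26×(-1.889)=-2.38014; √(2b)=1.58745; u=(-2.38014+37.825)/1.58745=22.32816, w=(-2.38014−37.825)/1.58745=-25.32686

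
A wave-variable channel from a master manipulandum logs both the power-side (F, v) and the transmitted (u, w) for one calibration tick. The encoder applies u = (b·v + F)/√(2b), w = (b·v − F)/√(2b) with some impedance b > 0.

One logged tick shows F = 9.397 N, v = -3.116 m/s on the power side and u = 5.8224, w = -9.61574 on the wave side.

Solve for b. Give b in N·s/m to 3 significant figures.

b = 0.741 N·s/m

u + w = -3.79334;  u + w = √(2b)·v, so √(2b) = -3.79334/(-3.116) = 1.21737.
b = (√(2b))²/2 = 1.48200/2 = 0.74100.
(Check via u − w = 2F/√(2b): u − w = 15.43814, 2F/√(2b) = 15.43814.)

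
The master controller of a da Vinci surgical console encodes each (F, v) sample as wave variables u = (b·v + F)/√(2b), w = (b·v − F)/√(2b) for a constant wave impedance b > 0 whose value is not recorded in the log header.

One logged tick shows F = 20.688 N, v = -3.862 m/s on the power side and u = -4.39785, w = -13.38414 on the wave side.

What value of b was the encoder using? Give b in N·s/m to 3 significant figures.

u + w = -17.78199;  u + w = √(2b)·v, so √(2b) = -17.78199/(-3.862) = 4.60435.
b = (√(2b))²/2 = 21.20002/2 = 10.60001.
(Check via u − w = 2F/√(2b): u − w = 8.98629, 2F/√(2b) = 8.98629.)

b = 10.6 N·s/m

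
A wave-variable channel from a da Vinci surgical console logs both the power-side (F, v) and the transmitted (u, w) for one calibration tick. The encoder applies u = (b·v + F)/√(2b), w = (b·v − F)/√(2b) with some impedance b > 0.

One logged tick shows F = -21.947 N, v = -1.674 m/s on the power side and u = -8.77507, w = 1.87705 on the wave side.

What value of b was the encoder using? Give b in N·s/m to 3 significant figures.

b = 8.49 N·s/m

u + w = -6.89802;  u + w = √(2b)·v, so √(2b) = -6.89802/(-1.674) = 4.12068.
b = (√(2b))²/2 = 16.98001/2 = 8.49001.
(Check via u − w = 2F/√(2b): u − w = -10.65212, 2F/√(2b) = -10.65212.)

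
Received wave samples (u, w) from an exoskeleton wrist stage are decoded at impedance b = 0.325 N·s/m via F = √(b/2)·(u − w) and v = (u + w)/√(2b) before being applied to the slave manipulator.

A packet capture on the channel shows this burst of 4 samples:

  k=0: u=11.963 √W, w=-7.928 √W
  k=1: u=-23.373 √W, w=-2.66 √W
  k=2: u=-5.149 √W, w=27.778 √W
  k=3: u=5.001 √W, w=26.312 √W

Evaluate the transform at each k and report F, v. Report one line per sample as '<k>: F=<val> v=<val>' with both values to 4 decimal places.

k=0: u−w=19.8910, u+w=4.0350; √(b/2)=0.4031, √(2b)=0.8062; F=0.4031×19.891=8.0183, v=4.0350/0.8062=5.0048
k=1: u−w=-20.7130, u+w=-26.0330; √(b/2)=0.4031, √(2b)=0.8062; F=0.4031×(-20.713)=-8.3497, v=-26.0330/0.8062=-32.2900
k=2: u−w=-32.9270, u+w=22.6290; √(b/2)=0.4031, √(2b)=0.8062; F=0.4031×(-32.927)=-13.2733, v=22.6290/0.8062=28.0678
k=3: u−w=-21.3110, u+w=31.3130; √(b/2)=0.4031, √(2b)=0.8062; F=0.4031×(-21.311)=-8.5907, v=31.3130/0.8062=38.8390

0: F=8.0183 v=5.0048
1: F=-8.3497 v=-32.2900
2: F=-13.2733 v=28.0678
3: F=-8.5907 v=38.8390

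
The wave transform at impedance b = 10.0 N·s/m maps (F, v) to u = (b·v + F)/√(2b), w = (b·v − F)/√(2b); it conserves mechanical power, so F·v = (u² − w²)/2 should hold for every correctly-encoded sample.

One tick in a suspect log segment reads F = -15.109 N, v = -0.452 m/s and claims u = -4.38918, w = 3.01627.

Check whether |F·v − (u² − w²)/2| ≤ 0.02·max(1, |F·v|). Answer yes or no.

F·v = (-15.109)×(-0.452) = 6.82927 W.
(u² − w²)/2 = (19.26490 − 9.09788)/2 = 5.08351 W.
|Δ| = 1.74576;  2% of max(1, |F·v|) = 0.13659.

no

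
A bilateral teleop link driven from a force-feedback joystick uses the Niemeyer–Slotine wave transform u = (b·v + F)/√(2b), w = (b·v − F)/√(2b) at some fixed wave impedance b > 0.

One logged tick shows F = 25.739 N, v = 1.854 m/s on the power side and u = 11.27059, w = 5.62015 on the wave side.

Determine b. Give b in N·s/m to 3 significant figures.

u + w = 16.89074;  u + w = √(2b)·v, so √(2b) = 16.89074/1.854 = 9.11043.
b = (√(2b))²/2 = 82.99996/2 = 41.49998.
(Check via u − w = 2F/√(2b): u − w = 5.65044, 2F/√(2b) = 5.65045.)

b = 41.5 N·s/m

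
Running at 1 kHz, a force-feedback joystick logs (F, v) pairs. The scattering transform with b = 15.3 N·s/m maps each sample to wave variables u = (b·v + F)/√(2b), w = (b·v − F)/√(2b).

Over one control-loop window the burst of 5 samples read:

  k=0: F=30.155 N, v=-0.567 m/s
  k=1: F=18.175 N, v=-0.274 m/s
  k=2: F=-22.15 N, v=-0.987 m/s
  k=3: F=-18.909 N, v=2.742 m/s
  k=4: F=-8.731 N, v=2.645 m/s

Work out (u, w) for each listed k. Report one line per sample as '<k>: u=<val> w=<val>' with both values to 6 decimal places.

k=0: b·v=15.3×(-0.567)=-8.675100; √(2b)=5.531727; u=(-8.675100+30.155)/5.531727=3.883037, w=(-8.675100−30.155)/5.531727=-7.019526
k=1: b·v=15.3×(-0.274)=-4.192200; √(2b)=5.531727; u=(-4.192200+18.175)/5.531727=2.527746, w=(-4.192200−18.175)/5.531727=-4.043439
k=2: b·v=15.3×(-0.987)=-15.101100; √(2b)=5.531727; u=(-15.101100+(-22.15))/5.531727=-6.734082, w=(-15.101100−(-22.15))/5.531727=1.274268
k=3: b·v=15.3×2.742=41.952600; √(2b)=5.531727; u=(41.952600+(-18.909))/5.531727=4.165716, w=(41.952600−(-18.909))/5.531727=11.002279
k=4: b·v=15.3×2.645=40.468500; √(2b)=5.531727; u=(40.468500+(-8.731))/5.531727=5.737359, w=(40.468500−(-8.731))/5.531727=8.894058

0: u=3.883037 w=-7.019526
1: u=2.527746 w=-4.043439
2: u=-6.734082 w=1.274268
3: u=4.165716 w=11.002279
4: u=5.737359 w=8.894058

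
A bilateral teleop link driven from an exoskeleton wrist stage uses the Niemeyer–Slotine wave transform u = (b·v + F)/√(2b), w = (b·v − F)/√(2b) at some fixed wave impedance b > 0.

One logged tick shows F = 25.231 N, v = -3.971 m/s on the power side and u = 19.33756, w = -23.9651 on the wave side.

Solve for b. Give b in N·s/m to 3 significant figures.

b = 0.679 N·s/m

u + w = -4.6275;  u + w = √(2b)·v, so √(2b) = -4.6275/(-3.971) = 1.1653.
b = (√(2b))²/2 = 1.3580/2 = 0.6790.
(Check via u − w = 2F/√(2b): u − w = 43.3027, 2F/√(2b) = 43.3026.)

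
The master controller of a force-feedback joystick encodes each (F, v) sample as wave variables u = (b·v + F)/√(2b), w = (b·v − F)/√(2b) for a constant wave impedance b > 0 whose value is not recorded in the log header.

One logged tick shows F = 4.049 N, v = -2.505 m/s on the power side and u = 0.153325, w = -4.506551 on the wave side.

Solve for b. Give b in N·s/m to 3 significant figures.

u + w = -4.353226;  u + w = √(2b)·v, so √(2b) = -4.353226/(-2.505) = 1.737815.
b = (√(2b))²/2 = 3.020000/2 = 1.510000.
(Check via u − w = 2F/√(2b): u − w = 4.659876, 2F/√(2b) = 4.659875.)

b = 1.51 N·s/m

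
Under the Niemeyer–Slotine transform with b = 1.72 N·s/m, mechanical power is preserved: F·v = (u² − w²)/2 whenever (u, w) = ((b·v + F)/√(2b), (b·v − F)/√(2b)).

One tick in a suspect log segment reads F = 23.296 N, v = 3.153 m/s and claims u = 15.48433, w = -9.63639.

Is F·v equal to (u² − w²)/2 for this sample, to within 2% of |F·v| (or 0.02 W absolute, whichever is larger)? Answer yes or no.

yes

F·v = 23.296×3.153 = 73.45229 W.
(u² − w²)/2 = (239.76448 − 92.86001)/2 = 73.45223 W.
|Δ| = 0.00006;  2% of max(1, |F·v|) = 1.46905.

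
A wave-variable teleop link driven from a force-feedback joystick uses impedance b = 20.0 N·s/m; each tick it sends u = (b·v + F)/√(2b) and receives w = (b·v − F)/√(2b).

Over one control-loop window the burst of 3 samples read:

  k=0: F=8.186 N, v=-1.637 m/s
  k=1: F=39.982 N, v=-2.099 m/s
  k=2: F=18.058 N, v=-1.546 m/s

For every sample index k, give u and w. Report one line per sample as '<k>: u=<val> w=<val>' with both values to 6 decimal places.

k=0: b·v=20.0×(-1.637)=-32.740000; √(2b)=6.324555; u=(-32.740000+8.186)/6.324555=-3.882328, w=(-32.740000−8.186)/6.324555=-6.470969
k=1: b·v=20.0×(-2.099)=-41.980000; √(2b)=6.324555; u=(-41.980000+39.982)/6.324555=-0.315912, w=(-41.980000−39.982)/6.324555=-12.959330
k=2: b·v=20.0×(-1.546)=-30.920000; √(2b)=6.324555; u=(-30.920000+18.058)/6.324555=-2.033661, w=(-30.920000−18.058)/6.324555=-7.744102

0: u=-3.882328 w=-6.470969
1: u=-0.315912 w=-12.959330
2: u=-2.033661 w=-7.744102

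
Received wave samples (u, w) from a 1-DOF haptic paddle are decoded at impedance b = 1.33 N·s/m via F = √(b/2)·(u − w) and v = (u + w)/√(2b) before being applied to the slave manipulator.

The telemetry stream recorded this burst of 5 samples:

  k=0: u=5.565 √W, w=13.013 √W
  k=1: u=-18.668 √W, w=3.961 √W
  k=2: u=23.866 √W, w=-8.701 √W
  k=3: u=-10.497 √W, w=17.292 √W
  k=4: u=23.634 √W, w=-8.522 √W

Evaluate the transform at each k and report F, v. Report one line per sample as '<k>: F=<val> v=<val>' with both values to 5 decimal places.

k=0: u−w=-7.44800, u+w=18.57800; √(b/2)=0.81548, √(2b)=1.63095; F=0.81548×(-7.448)=-6.07366, v=18.57800/1.63095=11.39090
k=1: u−w=-22.62900, u+w=-14.70700; √(b/2)=0.81548, √(2b)=1.63095; F=0.81548×(-22.629)=-18.45339, v=-14.70700/1.63095=-9.01744
k=2: u−w=32.56700, u+w=15.16500; √(b/2)=0.81548, √(2b)=1.63095; F=0.81548×32.567=26.55758, v=15.16500/1.63095=9.29826
k=3: u−w=-27.78900, u+w=6.79500; √(b/2)=0.81548, √(2b)=1.63095; F=0.81548×(-27.789)=-22.66124, v=6.79500/1.63095=4.16628
k=4: u−w=32.15600, u+w=15.11200; √(b/2)=0.81548, √(2b)=1.63095; F=0.81548×32.156=26.22242, v=15.11200/1.63095=9.26576

0: F=-6.07366 v=11.39090
1: F=-18.45339 v=-9.01744
2: F=26.55758 v=9.29826
3: F=-22.66124 v=4.16628
4: F=26.22242 v=9.26576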